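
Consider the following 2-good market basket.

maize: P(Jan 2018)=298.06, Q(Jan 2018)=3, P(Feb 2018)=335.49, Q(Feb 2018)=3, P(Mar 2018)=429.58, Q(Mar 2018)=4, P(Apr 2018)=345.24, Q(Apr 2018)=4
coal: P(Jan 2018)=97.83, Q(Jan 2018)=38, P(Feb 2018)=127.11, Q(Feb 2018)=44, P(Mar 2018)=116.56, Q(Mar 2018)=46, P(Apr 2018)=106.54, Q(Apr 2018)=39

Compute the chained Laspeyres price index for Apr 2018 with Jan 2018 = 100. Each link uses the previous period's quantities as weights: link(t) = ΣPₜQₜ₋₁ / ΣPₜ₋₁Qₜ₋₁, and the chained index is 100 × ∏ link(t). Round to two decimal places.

Link Jan 2018→Feb 2018:
ΣP(Feb 2018)Q(Jan 2018) = 335.49×3 + 127.11×38 = 1006.47 + 4830.18 = 5836.65
ΣP(Jan 2018)Q(Jan 2018) = 298.06×3 + 97.83×38 = 894.18 + 3717.54 = 4611.72
link = 5836.65/4611.72 = 1.265612
Link Feb 2018→Mar 2018:
ΣP(Mar 2018)Q(Feb 2018) = 429.58×3 + 116.56×44 = 1288.74 + 5128.64 = 6417.38
ΣP(Feb 2018)Q(Feb 2018) = 335.49×3 + 127.11×44 = 1006.47 + 5592.84 = 6599.31
link = 6417.38/6599.31 = 0.972432
Link Mar 2018→Apr 2018:
ΣP(Apr 2018)Q(Mar 2018) = 345.24×4 + 106.54×46 = 1380.96 + 4900.84 = 6281.8
ΣP(Mar 2018)Q(Mar 2018) = 429.58×4 + 116.56×46 = 1718.32 + 5361.76 = 7080.08
link = 6281.8/7080.08 = 0.887250
Chained index = 100 × 1.265612 × 0.972432 × 0.887250 = 109.1958

109.20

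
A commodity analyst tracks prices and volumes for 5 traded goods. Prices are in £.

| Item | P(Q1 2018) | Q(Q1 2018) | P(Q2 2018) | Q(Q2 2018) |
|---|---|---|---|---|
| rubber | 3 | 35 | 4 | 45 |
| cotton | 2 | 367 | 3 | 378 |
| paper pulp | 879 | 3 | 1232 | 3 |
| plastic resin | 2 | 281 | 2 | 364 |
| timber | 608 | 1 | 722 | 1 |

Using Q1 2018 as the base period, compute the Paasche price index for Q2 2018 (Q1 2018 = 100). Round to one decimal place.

132.8

Paasche price index uses current-period quantities as weights.
ΣP(Q2 2018)·Q(Q2 2018) = 4×45 + 3×378 + 1232×3 + 2×364 + 722×1 = 180 + 1134 + 3696 + 728 + 722 = 6460
ΣP(Q1 2018)·Q(Q2 2018) = 3×45 + 2×378 + 879×3 + 2×364 + 608×1 = 135 + 756 + 2637 + 728 + 608 = 4864
Index = 6460 / 4864 × 100 = 132.8125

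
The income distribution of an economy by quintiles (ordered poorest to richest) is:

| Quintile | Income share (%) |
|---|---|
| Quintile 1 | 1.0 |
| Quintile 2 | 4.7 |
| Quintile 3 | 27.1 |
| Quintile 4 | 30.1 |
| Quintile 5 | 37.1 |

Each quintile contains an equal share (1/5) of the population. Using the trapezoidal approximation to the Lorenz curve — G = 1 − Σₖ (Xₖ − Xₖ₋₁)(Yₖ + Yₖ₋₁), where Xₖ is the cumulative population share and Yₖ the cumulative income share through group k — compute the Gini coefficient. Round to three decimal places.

0.390

Cumulative income shares Yₖ: 0.0100, 0.0570, 0.3280, 0.6290, 1.0000
Σ (Xₖ−Xₖ₋₁)(Yₖ+Yₖ₋₁) = (1/5)(0.0100+0.0000) + (1/5)(0.0570+0.0100) + (1/5)(0.3280+0.0570) + (1/5)(0.6290+0.3280) + (1/5)(1.0000+0.6290)
  = 0.0020 + 0.0134 + 0.0770 + 0.1914 + 0.3258 = 0.6096
G = 1 − 0.6096 = 0.3904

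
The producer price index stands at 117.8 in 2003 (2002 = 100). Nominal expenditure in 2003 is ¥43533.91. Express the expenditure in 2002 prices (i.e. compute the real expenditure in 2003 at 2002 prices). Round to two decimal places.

Real = Nominal ÷ (Index/100) = 43533.91 ÷ (117.8/100)
     = 43533.91 ÷ 1.178 = 36955.7810

36955.78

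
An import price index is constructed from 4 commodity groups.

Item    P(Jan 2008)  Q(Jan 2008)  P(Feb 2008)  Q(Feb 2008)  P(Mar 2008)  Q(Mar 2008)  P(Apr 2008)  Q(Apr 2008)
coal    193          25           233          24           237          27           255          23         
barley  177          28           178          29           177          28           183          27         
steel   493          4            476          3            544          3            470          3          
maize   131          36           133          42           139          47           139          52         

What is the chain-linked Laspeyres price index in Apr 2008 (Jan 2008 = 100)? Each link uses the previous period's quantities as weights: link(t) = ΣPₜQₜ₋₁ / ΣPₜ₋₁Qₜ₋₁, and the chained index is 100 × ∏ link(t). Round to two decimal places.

111.82

Link Jan 2008→Feb 2008:
ΣP(Feb 2008)Q(Jan 2008) = 233×25 + 178×28 + 476×4 + 133×36 = 5825 + 4984 + 1904 + 4788 = 17501
ΣP(Jan 2008)Q(Jan 2008) = 193×25 + 177×28 + 493×4 + 131×36 = 4825 + 4956 + 1972 + 4716 = 16469
link = 17501/16469 = 1.062663
Link Feb 2008→Mar 2008:
ΣP(Mar 2008)Q(Feb 2008) = 237×24 + 177×29 + 544×3 + 139×42 = 5688 + 5133 + 1632 + 5838 = 18291
ΣP(Feb 2008)Q(Feb 2008) = 233×24 + 178×29 + 476×3 + 133×42 = 5592 + 5162 + 1428 + 5586 = 17768
link = 18291/17768 = 1.029435
Link Mar 2008→Apr 2008:
ΣP(Apr 2008)Q(Mar 2008) = 255×27 + 183×28 + 470×3 + 139×47 = 6885 + 5124 + 1410 + 6533 = 19952
ΣP(Mar 2008)Q(Mar 2008) = 237×27 + 177×28 + 544×3 + 139×47 = 6399 + 4956 + 1632 + 6533 = 19520
link = 19952/19520 = 1.022131
Chained index = 100 × 1.062663 × 1.029435 × 1.022131 = 111.8153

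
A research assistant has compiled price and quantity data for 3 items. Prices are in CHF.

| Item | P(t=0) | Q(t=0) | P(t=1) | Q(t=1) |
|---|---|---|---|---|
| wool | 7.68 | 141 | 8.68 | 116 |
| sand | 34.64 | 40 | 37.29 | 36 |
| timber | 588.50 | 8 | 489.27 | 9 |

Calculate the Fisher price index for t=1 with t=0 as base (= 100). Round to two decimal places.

Laspeyres component (base-period weights):
ΣP(t=1)Q(t=0) = 8.68×141 + 37.29×40 + 489.27×8 = 1223.88 + 1491.6 + 3914.16 = 6629.64
ΣP(t=0)Q(t=0) = 7.68×141 + 34.64×40 + 588.50×8 = 1082.88 + 1385.6 + 4708 = 7176.48
L = 6629.64 / 7176.48 × 100 = 92.3801
Paasche component (current-period weights):
ΣP(t=1)Q(t=1) = 8.68×116 + 37.29×36 + 489.27×9 = 1006.88 + 1342.44 + 4403.43 = 6752.75
ΣP(t=0)Q(t=1) = 7.68×116 + 34.64×36 + 588.50×9 = 890.88 + 1247.04 + 5296.5 = 7434.42
P = 6752.75 / 7434.42 × 100 = 90.8309
Fisher = √(L × P) = √(92.3801 × 90.8309) = 91.6022

91.60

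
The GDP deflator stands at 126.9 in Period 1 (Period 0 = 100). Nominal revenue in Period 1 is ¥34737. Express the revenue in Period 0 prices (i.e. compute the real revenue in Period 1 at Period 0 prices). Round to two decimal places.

27373.52

Real = Nominal ÷ (Index/100) = 34737 ÷ (126.9/100)
     = 34737 ÷ 1.269 = 27373.5225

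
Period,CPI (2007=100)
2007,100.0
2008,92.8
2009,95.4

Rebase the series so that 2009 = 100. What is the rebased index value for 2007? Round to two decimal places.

Rebased(2007) = 100.0 / 95.4 × 100 = 104.8218

104.82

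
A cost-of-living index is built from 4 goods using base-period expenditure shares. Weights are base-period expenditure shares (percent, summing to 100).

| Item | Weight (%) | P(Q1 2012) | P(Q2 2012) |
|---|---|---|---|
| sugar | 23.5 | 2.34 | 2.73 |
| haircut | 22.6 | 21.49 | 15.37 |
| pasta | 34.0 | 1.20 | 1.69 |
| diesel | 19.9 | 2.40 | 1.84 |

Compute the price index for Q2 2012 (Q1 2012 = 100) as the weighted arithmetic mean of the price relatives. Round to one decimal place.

sugar: 23.5 × (2.73/2.34) = 23.5 × 1.166667 = 27.4167
haircut: 22.6 × (15.37/21.49) = 22.6 × 0.715216 = 16.1639
pasta: 34.0 × (1.69/1.20) = 34.0 × 1.408333 = 47.8833
diesel: 19.9 × (1.84/2.40) = 19.9 × 0.766667 = 15.2567
Index = Σ wᵢ·(p₁ᵢ/p₀ᵢ) = 27.4167 + 16.1639 + 47.8833 + 15.2567 = 106.7206

106.7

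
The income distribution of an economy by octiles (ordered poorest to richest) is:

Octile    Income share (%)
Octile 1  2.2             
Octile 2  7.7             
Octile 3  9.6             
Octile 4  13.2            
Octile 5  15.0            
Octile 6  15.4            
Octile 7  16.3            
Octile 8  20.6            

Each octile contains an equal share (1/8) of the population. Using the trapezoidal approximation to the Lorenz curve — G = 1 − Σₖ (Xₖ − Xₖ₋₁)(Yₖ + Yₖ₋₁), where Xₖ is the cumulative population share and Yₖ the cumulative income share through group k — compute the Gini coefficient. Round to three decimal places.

0.239

Cumulative income shares Yₖ: 0.0220, 0.0990, 0.1950, 0.3270, 0.4770, 0.6310, 0.7940, 1.0000
Σ (Xₖ−Xₖ₋₁)(Yₖ+Yₖ₋₁) = (1/8)(0.0220+0.0000) + (1/8)(0.0990+0.0220) + (1/8)(0.1950+0.0990) + (1/8)(0.3270+0.1950) + (1/8)(0.4770+0.3270) + (1/8)(0.6310+0.4770) + (1/8)(0.7940+0.6310) + (1/8)(1.0000+0.7940)
  = 0.0028 + 0.0151 + 0.0368 + 0.0653 + 0.1005 + 0.1385 + 0.1781 + 0.2243 = 0.7612
G = 1 − 0.7612 = 0.2388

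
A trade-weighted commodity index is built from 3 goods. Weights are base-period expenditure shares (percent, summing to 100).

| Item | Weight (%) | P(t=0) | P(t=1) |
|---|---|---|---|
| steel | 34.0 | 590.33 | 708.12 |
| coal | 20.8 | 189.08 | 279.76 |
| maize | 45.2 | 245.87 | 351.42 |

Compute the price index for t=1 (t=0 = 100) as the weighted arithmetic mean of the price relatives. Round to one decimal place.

136.2

steel: 34.0 × (708.12/590.33) = 34.0 × 1.199532 = 40.7841
coal: 20.8 × (279.76/189.08) = 20.8 × 1.479585 = 30.7754
maize: 45.2 × (351.42/245.87) = 45.2 × 1.429292 = 64.6040
Index = Σ wᵢ·(p₁ᵢ/p₀ᵢ) = 40.7841 + 30.7754 + 64.6040 = 136.1635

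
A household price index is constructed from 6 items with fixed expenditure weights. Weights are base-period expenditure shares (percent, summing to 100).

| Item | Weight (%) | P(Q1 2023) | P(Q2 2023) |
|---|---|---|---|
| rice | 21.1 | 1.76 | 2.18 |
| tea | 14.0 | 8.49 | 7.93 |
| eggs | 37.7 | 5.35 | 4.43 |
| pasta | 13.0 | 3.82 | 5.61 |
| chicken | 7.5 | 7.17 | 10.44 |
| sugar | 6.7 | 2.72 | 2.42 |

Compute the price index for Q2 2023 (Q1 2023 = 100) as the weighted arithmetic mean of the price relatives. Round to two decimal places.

106.40

rice: 21.1 × (2.18/1.76) = 21.1 × 1.238636 = 26.1352
tea: 14.0 × (7.93/8.49) = 14.0 × 0.934040 = 13.0766
eggs: 37.7 × (4.43/5.35) = 37.7 × 0.828037 = 31.2170
pasta: 13.0 × (5.61/3.82) = 13.0 × 1.468586 = 19.0916
chicken: 7.5 × (10.44/7.17) = 7.5 × 1.456067 = 10.9205
sugar: 6.7 × (2.42/2.72) = 6.7 × 0.889706 = 5.9610
Index = Σ wᵢ·(p₁ᵢ/p₀ᵢ) = 26.1352 + 13.0766 + 31.2170 + 19.0916 + 10.9205 + 5.9610 = 106.4020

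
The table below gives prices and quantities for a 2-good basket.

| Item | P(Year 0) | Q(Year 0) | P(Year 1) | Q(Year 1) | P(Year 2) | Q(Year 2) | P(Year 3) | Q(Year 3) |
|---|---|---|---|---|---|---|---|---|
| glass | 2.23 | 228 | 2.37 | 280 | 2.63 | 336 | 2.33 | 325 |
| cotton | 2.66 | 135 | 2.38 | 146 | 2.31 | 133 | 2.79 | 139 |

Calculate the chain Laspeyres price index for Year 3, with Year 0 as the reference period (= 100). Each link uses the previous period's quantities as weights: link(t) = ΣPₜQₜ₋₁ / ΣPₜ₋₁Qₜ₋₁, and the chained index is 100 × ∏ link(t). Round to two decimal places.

102.20

Link Year 0→Year 1:
ΣP(Year 1)Q(Year 0) = 2.37×228 + 2.38×135 = 540.36 + 321.3 = 861.66
ΣP(Year 0)Q(Year 0) = 2.23×228 + 2.66×135 = 508.44 + 359.1 = 867.54
link = 861.66/867.54 = 0.993222
Link Year 1→Year 2:
ΣP(Year 2)Q(Year 1) = 2.63×280 + 2.31×146 = 736.4 + 337.26 = 1073.66
ΣP(Year 1)Q(Year 1) = 2.37×280 + 2.38×146 = 663.6 + 347.48 = 1011.08
link = 1073.66/1011.08 = 1.061894
Link Year 2→Year 3:
ΣP(Year 3)Q(Year 2) = 2.33×336 + 2.79×133 = 782.88 + 371.07 = 1153.95
ΣP(Year 2)Q(Year 2) = 2.63×336 + 2.31×133 = 883.68 + 307.23 = 1190.91
link = 1153.95/1190.91 = 0.968965
Chained index = 100 × 0.993222 × 1.061894 × 0.968965 = 102.1964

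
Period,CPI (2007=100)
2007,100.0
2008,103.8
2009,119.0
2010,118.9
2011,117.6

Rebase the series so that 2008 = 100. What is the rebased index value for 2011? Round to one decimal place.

113.3

Rebased(2011) = 117.6 / 103.8 × 100 = 113.2948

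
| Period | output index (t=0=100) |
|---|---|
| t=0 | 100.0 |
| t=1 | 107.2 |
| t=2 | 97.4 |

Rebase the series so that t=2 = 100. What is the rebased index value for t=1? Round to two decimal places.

110.06

Rebased(t=1) = 107.2 / 97.4 × 100 = 110.0616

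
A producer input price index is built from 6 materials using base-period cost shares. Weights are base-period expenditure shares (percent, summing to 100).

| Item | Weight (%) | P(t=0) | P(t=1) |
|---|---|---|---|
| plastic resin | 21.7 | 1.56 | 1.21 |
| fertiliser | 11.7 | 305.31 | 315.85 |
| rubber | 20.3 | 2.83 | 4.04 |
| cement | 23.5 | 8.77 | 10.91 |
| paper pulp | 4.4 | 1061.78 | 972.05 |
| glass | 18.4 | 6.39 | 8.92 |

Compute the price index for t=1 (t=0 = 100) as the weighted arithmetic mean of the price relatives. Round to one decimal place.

plastic resin: 21.7 × (1.21/1.56) = 21.7 × 0.775641 = 16.8314
fertiliser: 11.7 × (315.85/305.31) = 11.7 × 1.034522 = 12.1039
rubber: 20.3 × (4.04/2.83) = 20.3 × 1.427562 = 28.9795
cement: 23.5 × (10.91/8.77) = 23.5 × 1.244014 = 29.2343
paper pulp: 4.4 × (972.05/1061.78) = 4.4 × 0.915491 = 4.0282
glass: 18.4 × (8.92/6.39) = 18.4 × 1.395931 = 25.6851
Index = Σ wᵢ·(p₁ᵢ/p₀ᵢ) = 16.8314 + 12.1039 + 28.9795 + 29.2343 + 4.0282 + 25.6851 = 116.8624

116.9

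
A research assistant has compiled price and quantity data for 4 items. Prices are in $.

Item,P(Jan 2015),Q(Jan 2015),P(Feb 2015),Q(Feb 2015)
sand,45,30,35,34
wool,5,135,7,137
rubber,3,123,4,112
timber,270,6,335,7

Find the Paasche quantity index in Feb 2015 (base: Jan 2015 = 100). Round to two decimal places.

109.90

Paasche quantity index uses current-period prices as weights.
ΣP(Feb 2015)·Q(Feb 2015) = 35×34 + 7×137 + 4×112 + 335×7 = 1190 + 959 + 448 + 2345 = 4942
ΣP(Feb 2015)·Q(Jan 2015) = 35×30 + 7×135 + 4×123 + 335×6 = 1050 + 945 + 492 + 2010 = 4497
Index = 4942 / 4497 × 100 = 109.8955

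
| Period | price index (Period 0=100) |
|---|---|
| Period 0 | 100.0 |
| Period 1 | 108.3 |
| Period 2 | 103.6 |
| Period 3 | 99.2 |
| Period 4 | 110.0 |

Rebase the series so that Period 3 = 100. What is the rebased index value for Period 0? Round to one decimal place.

Rebased(Period 0) = 100.0 / 99.2 × 100 = 100.8065

100.8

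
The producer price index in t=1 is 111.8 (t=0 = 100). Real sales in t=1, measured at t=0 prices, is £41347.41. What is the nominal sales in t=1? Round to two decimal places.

Nominal = Real × (Index/100) = 41347.41 × (111.8/100)
        = 41347.41 × 1.118 = 46226.4044

46226.40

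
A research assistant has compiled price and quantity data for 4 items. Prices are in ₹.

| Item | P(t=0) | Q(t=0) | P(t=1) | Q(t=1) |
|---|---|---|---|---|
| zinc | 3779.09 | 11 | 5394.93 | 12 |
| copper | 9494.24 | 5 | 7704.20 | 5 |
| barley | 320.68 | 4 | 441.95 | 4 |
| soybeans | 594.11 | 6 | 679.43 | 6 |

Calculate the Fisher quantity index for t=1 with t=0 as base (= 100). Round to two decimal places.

Laspeyres component (base-period weights):
ΣP(t=0)Q(t=1) = 3779.09×12 + 9494.24×5 + 320.68×4 + 594.11×6 = 45349.08 + 47471.2 + 1282.72 + 3564.66 = 97667.66
ΣP(t=0)Q(t=0) = 3779.09×11 + 9494.24×5 + 320.68×4 + 594.11×6 = 41569.99 + 47471.2 + 1282.72 + 3564.66 = 93888.57
L = 97667.66 / 93888.57 × 100 = 104.0251
Paasche component (current-period weights):
ΣP(t=1)Q(t=1) = 5394.93×12 + 7704.20×5 + 441.95×4 + 679.43×6 = 64739.16 + 38521 + 1767.8 + 4076.58 = 109104.54
ΣP(t=1)Q(t=0) = 5394.93×11 + 7704.20×5 + 441.95×4 + 679.43×6 = 59344.23 + 38521 + 1767.8 + 4076.58 = 103709.61
P = 109104.54 / 103709.61 × 100 = 105.2020
Fisher = √(L × P) = √(104.0251 × 105.2020) = 104.6119

104.61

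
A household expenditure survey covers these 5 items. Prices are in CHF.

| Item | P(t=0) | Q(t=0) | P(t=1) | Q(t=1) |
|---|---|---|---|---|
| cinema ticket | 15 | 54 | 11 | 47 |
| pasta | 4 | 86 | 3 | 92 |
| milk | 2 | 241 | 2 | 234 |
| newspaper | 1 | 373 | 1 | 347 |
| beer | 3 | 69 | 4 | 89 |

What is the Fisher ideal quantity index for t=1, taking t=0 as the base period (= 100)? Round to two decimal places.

98.14

Laspeyres component (base-period weights):
ΣP(t=0)Q(t=1) = 15×47 + 4×92 + 2×234 + 1×347 + 3×89 = 705 + 368 + 468 + 347 + 267 = 2155
ΣP(t=0)Q(t=0) = 15×54 + 4×86 + 2×241 + 1×373 + 3×69 = 810 + 344 + 482 + 373 + 207 = 2216
L = 2155 / 2216 × 100 = 97.2473
Paasche component (current-period weights):
ΣP(t=1)Q(t=1) = 11×47 + 3×92 + 2×234 + 1×347 + 4×89 = 517 + 276 + 468 + 347 + 356 = 1964
ΣP(t=1)Q(t=0) = 11×54 + 3×86 + 2×241 + 1×373 + 4×69 = 594 + 258 + 482 + 373 + 276 = 1983
P = 1964 / 1983 × 100 = 99.0419
Fisher = √(L × P) = √(97.2473 × 99.0419) = 98.1405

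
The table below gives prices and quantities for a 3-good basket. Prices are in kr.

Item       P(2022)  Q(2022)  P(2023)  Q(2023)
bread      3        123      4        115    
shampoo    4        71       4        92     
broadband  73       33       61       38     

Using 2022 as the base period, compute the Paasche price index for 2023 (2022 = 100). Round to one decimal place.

Paasche price index uses current-period quantities as weights.
ΣP(2023)·Q(2023) = 4×115 + 4×92 + 61×38 = 460 + 368 + 2318 = 3146
ΣP(2022)·Q(2023) = 3×115 + 4×92 + 73×38 = 345 + 368 + 2774 = 3487
Index = 3146 / 3487 × 100 = 90.2208

90.2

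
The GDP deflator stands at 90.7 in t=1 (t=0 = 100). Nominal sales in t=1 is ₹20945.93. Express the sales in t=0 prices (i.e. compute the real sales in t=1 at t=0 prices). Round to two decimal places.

23093.64

Real = Nominal ÷ (Index/100) = 20945.93 ÷ (90.7/100)
     = 20945.93 ÷ 0.907 = 23093.6384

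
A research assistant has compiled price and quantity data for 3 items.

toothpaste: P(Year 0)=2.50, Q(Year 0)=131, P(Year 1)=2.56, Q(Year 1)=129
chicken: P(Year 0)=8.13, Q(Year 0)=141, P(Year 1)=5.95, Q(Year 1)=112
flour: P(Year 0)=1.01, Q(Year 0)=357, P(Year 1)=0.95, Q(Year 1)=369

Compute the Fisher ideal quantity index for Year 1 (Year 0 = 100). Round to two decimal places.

Laspeyres component (base-period weights):
ΣP(Year 0)Q(Year 1) = 2.50×129 + 8.13×112 + 1.01×369 = 322.5 + 910.56 + 372.69 = 1605.75
ΣP(Year 0)Q(Year 0) = 2.50×131 + 8.13×141 + 1.01×357 = 327.5 + 1146.33 + 360.57 = 1834.4
L = 1605.75 / 1834.4 × 100 = 87.5354
Paasche component (current-period weights):
ΣP(Year 1)Q(Year 1) = 2.56×129 + 5.95×112 + 0.95×369 = 330.24 + 666.4 + 350.55 = 1347.19
ΣP(Year 1)Q(Year 0) = 2.56×131 + 5.95×141 + 0.95×357 = 335.36 + 838.95 + 339.15 = 1513.46
P = 1347.19 / 1513.46 × 100 = 89.0139
Fisher = √(L × P) = √(87.5354 × 89.0139) = 88.2716

88.27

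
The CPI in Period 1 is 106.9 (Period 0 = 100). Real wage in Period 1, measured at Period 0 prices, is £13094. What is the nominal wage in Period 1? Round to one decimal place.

13997.5

Nominal = Real × (Index/100) = 13094 × (106.9/100)
        = 13094 × 1.069 = 13997.4860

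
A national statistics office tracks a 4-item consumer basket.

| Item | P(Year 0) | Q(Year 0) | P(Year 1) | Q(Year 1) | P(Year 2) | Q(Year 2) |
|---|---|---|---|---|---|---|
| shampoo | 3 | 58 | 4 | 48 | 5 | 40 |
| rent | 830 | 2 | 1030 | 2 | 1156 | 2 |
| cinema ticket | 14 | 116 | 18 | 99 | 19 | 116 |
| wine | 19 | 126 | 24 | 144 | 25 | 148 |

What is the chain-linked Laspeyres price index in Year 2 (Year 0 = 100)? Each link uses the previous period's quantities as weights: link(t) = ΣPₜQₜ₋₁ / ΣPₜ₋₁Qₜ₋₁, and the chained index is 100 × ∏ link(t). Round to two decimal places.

135.69

Link Year 0→Year 1:
ΣP(Year 1)Q(Year 0) = 4×58 + 1030×2 + 18×116 + 24×126 = 232 + 2060 + 2088 + 3024 = 7404
ΣP(Year 0)Q(Year 0) = 3×58 + 830×2 + 14×116 + 19×126 = 174 + 1660 + 1624 + 2394 = 5852
link = 7404/5852 = 1.265208
Link Year 1→Year 2:
ΣP(Year 2)Q(Year 1) = 5×48 + 1156×2 + 19×99 + 25×144 = 240 + 2312 + 1881 + 3600 = 8033
ΣP(Year 1)Q(Year 1) = 4×48 + 1030×2 + 18×99 + 24×144 = 192 + 2060 + 1782 + 3456 = 7490
link = 8033/7490 = 1.072497
Chained index = 100 × 1.265208 × 1.072497 = 135.6932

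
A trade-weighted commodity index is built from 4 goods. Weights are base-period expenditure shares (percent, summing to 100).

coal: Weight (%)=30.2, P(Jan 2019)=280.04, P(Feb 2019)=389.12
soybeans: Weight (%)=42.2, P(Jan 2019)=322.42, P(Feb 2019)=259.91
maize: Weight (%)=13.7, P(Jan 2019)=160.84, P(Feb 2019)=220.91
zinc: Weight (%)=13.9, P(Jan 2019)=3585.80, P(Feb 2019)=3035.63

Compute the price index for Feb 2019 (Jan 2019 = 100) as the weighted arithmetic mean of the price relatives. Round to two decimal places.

106.57

coal: 30.2 × (389.12/280.04) = 30.2 × 1.389516 = 41.9634
soybeans: 42.2 × (259.91/322.42) = 42.2 × 0.806122 = 34.0184
maize: 13.7 × (220.91/160.84) = 13.7 × 1.373477 = 18.8166
zinc: 13.9 × (3035.63/3585.80) = 13.9 × 0.846570 = 11.7673
Index = Σ wᵢ·(p₁ᵢ/p₀ᵢ) = 41.9634 + 34.0184 + 18.8166 + 11.7673 = 106.5657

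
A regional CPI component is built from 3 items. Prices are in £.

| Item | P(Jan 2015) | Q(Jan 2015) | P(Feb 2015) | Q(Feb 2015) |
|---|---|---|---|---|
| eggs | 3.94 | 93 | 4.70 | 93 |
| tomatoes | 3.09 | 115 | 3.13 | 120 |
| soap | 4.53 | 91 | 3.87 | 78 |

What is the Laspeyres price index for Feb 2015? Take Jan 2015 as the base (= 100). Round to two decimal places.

101.34

Laspeyres price index uses base-period quantities as weights.
ΣP(Feb 2015)·Q(Jan 2015) = 4.70×93 + 3.13×115 + 3.87×91 = 437.1 + 359.95 + 352.17 = 1149.22
ΣP(Jan 2015)·Q(Jan 2015) = 3.94×93 + 3.09×115 + 4.53×91 = 366.42 + 355.35 + 412.23 = 1134
Index = 1149.22 / 1134 × 100 = 101.3422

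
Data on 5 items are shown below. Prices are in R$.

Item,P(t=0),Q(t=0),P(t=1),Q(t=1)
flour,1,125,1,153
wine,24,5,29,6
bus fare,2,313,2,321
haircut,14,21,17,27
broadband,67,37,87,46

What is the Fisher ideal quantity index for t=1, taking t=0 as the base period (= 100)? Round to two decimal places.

Laspeyres component (base-period weights):
ΣP(t=0)Q(t=1) = 1×153 + 24×6 + 2×321 + 14×27 + 67×46 = 153 + 144 + 642 + 378 + 3082 = 4399
ΣP(t=0)Q(t=0) = 1×125 + 24×5 + 2×313 + 14×21 + 67×37 = 125 + 120 + 626 + 294 + 2479 = 3644
L = 4399 / 3644 × 100 = 120.7190
Paasche component (current-period weights):
ΣP(t=1)Q(t=1) = 1×153 + 29×6 + 2×321 + 17×27 + 87×46 = 153 + 174 + 642 + 459 + 4002 = 5430
ΣP(t=1)Q(t=0) = 1×125 + 29×5 + 2×313 + 17×21 + 87×37 = 125 + 145 + 626 + 357 + 3219 = 4472
P = 5430 / 4472 × 100 = 121.4222
Fisher = √(L × P) = √(120.7190 × 121.4222) = 121.0701

121.07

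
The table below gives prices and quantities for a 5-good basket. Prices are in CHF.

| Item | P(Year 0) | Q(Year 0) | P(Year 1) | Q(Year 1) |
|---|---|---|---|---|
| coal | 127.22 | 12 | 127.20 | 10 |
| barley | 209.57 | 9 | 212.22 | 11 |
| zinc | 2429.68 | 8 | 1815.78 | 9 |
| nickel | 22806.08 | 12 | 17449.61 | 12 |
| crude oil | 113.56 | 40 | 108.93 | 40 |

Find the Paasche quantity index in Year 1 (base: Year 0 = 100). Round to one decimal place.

100.9

Paasche quantity index uses current-period prices as weights.
ΣP(Year 1)·Q(Year 1) = 127.20×10 + 212.22×11 + 1815.78×9 + 17449.61×12 + 108.93×40 = 1272 + 2334.42 + 16342.02 + 209395.32 + 4357.2 = 233700.96
ΣP(Year 1)·Q(Year 0) = 127.20×12 + 212.22×9 + 1815.78×8 + 17449.61×12 + 108.93×40 = 1526.4 + 1909.98 + 14526.24 + 209395.32 + 4357.2 = 231715.14
Index = 233700.96 / 231715.14 × 100 = 100.8570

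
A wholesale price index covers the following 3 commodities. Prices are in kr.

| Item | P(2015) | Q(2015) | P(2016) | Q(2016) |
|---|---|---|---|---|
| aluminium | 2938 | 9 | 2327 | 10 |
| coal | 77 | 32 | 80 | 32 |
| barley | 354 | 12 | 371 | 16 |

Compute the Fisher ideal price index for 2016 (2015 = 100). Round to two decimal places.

84.50

Laspeyres component (base-period weights):
ΣP(2016)Q(2015) = 2327×9 + 80×32 + 371×12 = 20943 + 2560 + 4452 = 27955
ΣP(2015)Q(2015) = 2938×9 + 77×32 + 354×12 = 26442 + 2464 + 4248 = 33154
L = 27955 / 33154 × 100 = 84.3186
Paasche component (current-period weights):
ΣP(2016)Q(2016) = 2327×10 + 80×32 + 371×16 = 23270 + 2560 + 5936 = 31766
ΣP(2015)Q(2016) = 2938×10 + 77×32 + 354×16 = 29380 + 2464 + 5664 = 37508
P = 31766 / 37508 × 100 = 84.6913
Fisher = √(L × P) = √(84.3186 × 84.6913) = 84.5047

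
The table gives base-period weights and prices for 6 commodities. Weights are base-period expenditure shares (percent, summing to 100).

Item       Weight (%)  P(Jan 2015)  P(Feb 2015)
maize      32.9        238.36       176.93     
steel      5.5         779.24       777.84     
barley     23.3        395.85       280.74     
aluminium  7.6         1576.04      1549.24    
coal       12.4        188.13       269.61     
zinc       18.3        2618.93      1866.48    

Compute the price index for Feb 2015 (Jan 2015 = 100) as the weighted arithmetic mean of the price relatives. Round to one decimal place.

maize: 32.9 × (176.93/238.36) = 32.9 × 0.742281 = 24.4210
steel: 5.5 × (777.84/779.24) = 5.5 × 0.998203 = 5.4901
barley: 23.3 × (280.74/395.85) = 23.3 × 0.709208 = 16.5245
aluminium: 7.6 × (1549.24/1576.04) = 7.6 × 0.982995 = 7.4708
coal: 12.4 × (269.61/188.13) = 12.4 × 1.433105 = 17.7705
zinc: 18.3 × (1866.48/2618.93) = 18.3 × 0.712688 = 13.0422
Index = Σ wᵢ·(p₁ᵢ/p₀ᵢ) = 24.4210 + 5.4901 + 16.5245 + 7.4708 + 17.7705 + 13.0422 = 84.7192

84.7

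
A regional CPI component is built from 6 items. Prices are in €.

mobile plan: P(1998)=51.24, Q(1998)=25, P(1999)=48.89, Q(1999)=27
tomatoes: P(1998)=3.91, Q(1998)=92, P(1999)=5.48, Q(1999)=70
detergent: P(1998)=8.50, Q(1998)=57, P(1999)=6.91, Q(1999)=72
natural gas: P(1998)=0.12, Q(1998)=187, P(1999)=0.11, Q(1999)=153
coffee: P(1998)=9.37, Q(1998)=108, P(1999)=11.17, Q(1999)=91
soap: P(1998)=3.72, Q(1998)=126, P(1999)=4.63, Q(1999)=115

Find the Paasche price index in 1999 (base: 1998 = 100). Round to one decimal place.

Paasche price index uses current-period quantities as weights.
ΣP(1999)·Q(1999) = 48.89×27 + 5.48×70 + 6.91×72 + 0.11×153 + 11.17×91 + 4.63×115 = 1320.03 + 383.6 + 497.52 + 16.83 + 1016.47 + 532.45 = 3766.9
ΣP(1998)·Q(1999) = 51.24×27 + 3.91×70 + 8.50×72 + 0.12×153 + 9.37×91 + 3.72×115 = 1383.48 + 273.7 + 612 + 18.36 + 852.67 + 427.8 = 3568.01
Index = 3766.9 / 3568.01 × 100 = 105.5743

105.6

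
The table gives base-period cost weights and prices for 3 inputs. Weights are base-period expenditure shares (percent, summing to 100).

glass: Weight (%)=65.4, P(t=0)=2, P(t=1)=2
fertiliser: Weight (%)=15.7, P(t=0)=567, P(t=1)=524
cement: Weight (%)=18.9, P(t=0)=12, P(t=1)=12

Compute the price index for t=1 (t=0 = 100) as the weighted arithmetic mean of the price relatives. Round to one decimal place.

glass: 65.4 × (2/2) = 65.4 × 1.000000 = 65.4000
fertiliser: 15.7 × (524/567) = 15.7 × 0.924162 = 14.5093
cement: 18.9 × (12/12) = 18.9 × 1.000000 = 18.9000
Index = Σ wᵢ·(p₁ᵢ/p₀ᵢ) = 65.4000 + 14.5093 + 18.9000 = 98.8093

98.8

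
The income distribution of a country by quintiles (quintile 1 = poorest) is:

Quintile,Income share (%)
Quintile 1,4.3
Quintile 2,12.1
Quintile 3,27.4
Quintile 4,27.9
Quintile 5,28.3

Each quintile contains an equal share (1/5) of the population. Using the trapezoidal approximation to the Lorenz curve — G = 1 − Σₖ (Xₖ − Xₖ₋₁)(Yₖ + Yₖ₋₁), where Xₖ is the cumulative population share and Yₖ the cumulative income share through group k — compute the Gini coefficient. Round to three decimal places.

0.255

Cumulative income shares Yₖ: 0.0430, 0.1640, 0.4380, 0.7170, 1.0000
Σ (Xₖ−Xₖ₋₁)(Yₖ+Yₖ₋₁) = (1/5)(0.0430+0.0000) + (1/5)(0.1640+0.0430) + (1/5)(0.4380+0.1640) + (1/5)(0.7170+0.4380) + (1/5)(1.0000+0.7170)
  = 0.0086 + 0.0414 + 0.1204 + 0.2310 + 0.3434 = 0.7448
G = 1 − 0.7448 = 0.2552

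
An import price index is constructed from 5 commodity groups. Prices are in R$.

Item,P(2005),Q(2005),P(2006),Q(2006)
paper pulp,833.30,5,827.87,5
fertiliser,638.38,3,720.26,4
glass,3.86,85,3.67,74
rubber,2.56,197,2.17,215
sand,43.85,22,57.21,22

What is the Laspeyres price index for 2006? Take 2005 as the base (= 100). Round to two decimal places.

Laspeyres price index uses base-period quantities as weights.
ΣP(2006)·Q(2005) = 827.87×5 + 720.26×3 + 3.67×85 + 2.17×197 + 57.21×22 = 4139.35 + 2160.78 + 311.95 + 427.49 + 1258.62 = 8298.19
ΣP(2005)·Q(2005) = 833.30×5 + 638.38×3 + 3.86×85 + 2.56×197 + 43.85×22 = 4166.5 + 1915.14 + 328.1 + 504.32 + 964.7 = 7878.76
Index = 8298.19 / 7878.76 × 100 = 105.3236

105.32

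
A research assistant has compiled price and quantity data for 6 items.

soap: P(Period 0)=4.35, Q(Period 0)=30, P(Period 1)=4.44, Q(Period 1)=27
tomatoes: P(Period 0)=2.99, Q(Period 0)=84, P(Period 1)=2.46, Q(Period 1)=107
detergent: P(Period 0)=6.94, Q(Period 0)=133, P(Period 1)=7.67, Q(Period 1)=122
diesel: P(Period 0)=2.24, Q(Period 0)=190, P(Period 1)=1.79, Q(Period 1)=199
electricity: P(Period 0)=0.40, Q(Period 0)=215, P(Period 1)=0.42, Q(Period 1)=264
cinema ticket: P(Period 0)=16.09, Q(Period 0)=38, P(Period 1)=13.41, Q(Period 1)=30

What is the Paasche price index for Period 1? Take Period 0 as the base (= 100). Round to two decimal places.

94.40

Paasche price index uses current-period quantities as weights.
ΣP(Period 1)·Q(Period 1) = 4.44×27 + 2.46×107 + 7.67×122 + 1.79×199 + 0.42×264 + 13.41×30 = 119.88 + 263.22 + 935.74 + 356.21 + 110.88 + 402.3 = 2188.23
ΣP(Period 0)·Q(Period 1) = 4.35×27 + 2.99×107 + 6.94×122 + 2.24×199 + 0.40×264 + 16.09×30 = 117.45 + 319.93 + 846.68 + 445.76 + 105.6 + 482.7 = 2318.12
Index = 2188.23 / 2318.12 × 100 = 94.3968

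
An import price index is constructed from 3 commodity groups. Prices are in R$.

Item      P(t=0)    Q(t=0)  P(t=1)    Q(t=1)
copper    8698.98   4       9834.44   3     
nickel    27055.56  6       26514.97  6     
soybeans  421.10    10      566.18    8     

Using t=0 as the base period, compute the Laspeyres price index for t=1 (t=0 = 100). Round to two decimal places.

101.37

Laspeyres price index uses base-period quantities as weights.
ΣP(t=1)·Q(t=0) = 9834.44×4 + 26514.97×6 + 566.18×10 = 39337.76 + 159089.82 + 5661.8 = 204089.38
ΣP(t=0)·Q(t=0) = 8698.98×4 + 27055.56×6 + 421.10×10 = 34795.92 + 162333.36 + 4211 = 201340.28
Index = 204089.38 / 201340.28 × 100 = 101.3654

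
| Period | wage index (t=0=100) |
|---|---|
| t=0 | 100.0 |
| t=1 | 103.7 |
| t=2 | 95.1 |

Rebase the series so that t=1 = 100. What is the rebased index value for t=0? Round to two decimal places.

Rebased(t=0) = 100.0 / 103.7 × 100 = 96.4320

96.43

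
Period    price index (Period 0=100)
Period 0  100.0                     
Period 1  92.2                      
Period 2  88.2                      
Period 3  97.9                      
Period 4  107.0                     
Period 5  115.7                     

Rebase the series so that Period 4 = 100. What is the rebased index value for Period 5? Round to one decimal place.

Rebased(Period 5) = 115.7 / 107.0 × 100 = 108.1308

108.1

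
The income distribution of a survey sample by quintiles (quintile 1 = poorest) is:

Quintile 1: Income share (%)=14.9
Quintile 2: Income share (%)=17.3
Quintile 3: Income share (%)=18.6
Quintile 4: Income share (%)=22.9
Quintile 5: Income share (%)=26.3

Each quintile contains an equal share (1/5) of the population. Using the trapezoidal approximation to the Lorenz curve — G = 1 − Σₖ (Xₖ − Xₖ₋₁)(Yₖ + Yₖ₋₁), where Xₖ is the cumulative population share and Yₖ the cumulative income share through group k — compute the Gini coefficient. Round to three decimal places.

0.114

Cumulative income shares Yₖ: 0.1490, 0.3220, 0.5080, 0.7370, 1.0000
Σ (Xₖ−Xₖ₋₁)(Yₖ+Yₖ₋₁) = (1/5)(0.1490+0.0000) + (1/5)(0.3220+0.1490) + (1/5)(0.5080+0.3220) + (1/5)(0.7370+0.5080) + (1/5)(1.0000+0.7370)
  = 0.0298 + 0.0942 + 0.1660 + 0.2490 + 0.3474 = 0.8864
G = 1 − 0.8864 = 0.1136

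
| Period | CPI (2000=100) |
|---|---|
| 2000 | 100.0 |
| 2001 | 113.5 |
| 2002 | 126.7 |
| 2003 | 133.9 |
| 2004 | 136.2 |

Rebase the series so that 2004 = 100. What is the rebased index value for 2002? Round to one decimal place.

93.0

Rebased(2002) = 126.7 / 136.2 × 100 = 93.0250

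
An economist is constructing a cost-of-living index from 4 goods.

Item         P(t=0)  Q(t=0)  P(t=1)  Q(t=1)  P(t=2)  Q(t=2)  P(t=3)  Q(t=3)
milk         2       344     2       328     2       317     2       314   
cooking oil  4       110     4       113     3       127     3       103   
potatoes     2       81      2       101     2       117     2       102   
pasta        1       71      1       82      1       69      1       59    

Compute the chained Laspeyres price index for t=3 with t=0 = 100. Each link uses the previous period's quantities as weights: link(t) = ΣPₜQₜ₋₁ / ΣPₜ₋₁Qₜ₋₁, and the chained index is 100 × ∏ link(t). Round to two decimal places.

Link t=0→t=1:
ΣP(t=1)Q(t=0) = 2×344 + 4×110 + 2×81 + 1×71 = 688 + 440 + 162 + 71 = 1361
ΣP(t=0)Q(t=0) = 2×344 + 4×110 + 2×81 + 1×71 = 688 + 440 + 162 + 71 = 1361
link = 1361/1361 = 1.000000
Link t=1→t=2:
ΣP(t=2)Q(t=1) = 2×328 + 3×113 + 2×101 + 1×82 = 656 + 339 + 202 + 82 = 1279
ΣP(t=1)Q(t=1) = 2×328 + 4×113 + 2×101 + 1×82 = 656 + 452 + 202 + 82 = 1392
link = 1279/1392 = 0.918822
Link t=2→t=3:
ΣP(t=3)Q(t=2) = 2×317 + 3×127 + 2×117 + 1×69 = 634 + 381 + 234 + 69 = 1318
ΣP(t=2)Q(t=2) = 2×317 + 3×127 + 2×117 + 1×69 = 634 + 381 + 234 + 69 = 1318
link = 1318/1318 = 1.000000
Chained index = 100 × 1.000000 × 0.918822 × 1.000000 = 91.8822

91.88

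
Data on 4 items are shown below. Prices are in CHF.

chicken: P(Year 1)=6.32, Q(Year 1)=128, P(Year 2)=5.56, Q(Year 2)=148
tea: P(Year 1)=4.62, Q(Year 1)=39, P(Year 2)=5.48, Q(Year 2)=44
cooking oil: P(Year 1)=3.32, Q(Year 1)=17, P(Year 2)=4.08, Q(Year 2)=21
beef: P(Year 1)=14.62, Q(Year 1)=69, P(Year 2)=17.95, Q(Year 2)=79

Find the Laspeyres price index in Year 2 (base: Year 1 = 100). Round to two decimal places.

108.71

Laspeyres price index uses base-period quantities as weights.
ΣP(Year 2)·Q(Year 1) = 5.56×128 + 5.48×39 + 4.08×17 + 17.95×69 = 711.68 + 213.72 + 69.36 + 1238.55 = 2233.31
ΣP(Year 1)·Q(Year 1) = 6.32×128 + 4.62×39 + 3.32×17 + 14.62×69 = 808.96 + 180.18 + 56.44 + 1008.78 = 2054.36
Index = 2233.31 / 2054.36 × 100 = 108.7107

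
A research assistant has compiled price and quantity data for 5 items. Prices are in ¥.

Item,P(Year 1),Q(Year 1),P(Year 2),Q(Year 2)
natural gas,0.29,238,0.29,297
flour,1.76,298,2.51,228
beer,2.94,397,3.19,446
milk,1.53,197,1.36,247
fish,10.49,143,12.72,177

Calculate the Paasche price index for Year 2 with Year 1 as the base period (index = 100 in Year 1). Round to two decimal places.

115.75

Paasche price index uses current-period quantities as weights.
ΣP(Year 2)·Q(Year 2) = 0.29×297 + 2.51×228 + 3.19×446 + 1.36×247 + 12.72×177 = 86.13 + 572.28 + 1422.74 + 335.92 + 2251.44 = 4668.51
ΣP(Year 1)·Q(Year 2) = 0.29×297 + 1.76×228 + 2.94×446 + 1.53×247 + 10.49×177 = 86.13 + 401.28 + 1311.24 + 377.91 + 1856.73 = 4033.29
Index = 4668.51 / 4033.29 × 100 = 115.7494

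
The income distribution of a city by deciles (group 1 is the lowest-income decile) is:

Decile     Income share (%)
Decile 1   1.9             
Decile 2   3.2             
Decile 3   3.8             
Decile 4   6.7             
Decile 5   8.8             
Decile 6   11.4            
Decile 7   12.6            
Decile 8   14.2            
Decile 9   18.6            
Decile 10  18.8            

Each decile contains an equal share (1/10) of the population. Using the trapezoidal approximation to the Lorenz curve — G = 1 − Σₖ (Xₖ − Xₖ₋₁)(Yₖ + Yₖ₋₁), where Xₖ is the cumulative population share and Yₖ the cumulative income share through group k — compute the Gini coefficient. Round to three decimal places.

Cumulative income shares Yₖ: 0.0190, 0.0510, 0.0890, 0.1560, 0.2440, 0.3580, 0.4840, 0.6260, 0.8120, 1.0000
Σ (Xₖ−Xₖ₋₁)(Yₖ+Yₖ₋₁) = (1/10)(0.0190+0.0000) + (1/10)(0.0510+0.0190) + (1/10)(0.0890+0.0510) + (1/10)(0.1560+0.0890) + (1/10)(0.2440+0.1560) + (1/10)(0.3580+0.2440) + (1/10)(0.4840+0.3580) + (1/10)(0.6260+0.4840) + (1/10)(0.8120+0.6260) + (1/10)(1.0000+0.8120)
  = 0.0019 + 0.0070 + 0.0140 + 0.0245 + 0.0400 + 0.0602 + 0.0842 + 0.1110 + 0.1438 + 0.1812 = 0.6678
G = 1 − 0.6678 = 0.3322

0.332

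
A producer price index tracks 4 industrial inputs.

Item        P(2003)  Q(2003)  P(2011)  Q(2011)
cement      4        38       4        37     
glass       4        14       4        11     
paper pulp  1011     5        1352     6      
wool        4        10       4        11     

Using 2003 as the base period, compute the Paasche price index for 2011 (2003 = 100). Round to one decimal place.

132.5

Paasche price index uses current-period quantities as weights.
ΣP(2011)·Q(2011) = 4×37 + 4×11 + 1352×6 + 4×11 = 148 + 44 + 8112 + 44 = 8348
ΣP(2003)·Q(2011) = 4×37 + 4×11 + 1011×6 + 4×11 = 148 + 44 + 6066 + 44 = 6302
Index = 8348 / 6302 × 100 = 132.4659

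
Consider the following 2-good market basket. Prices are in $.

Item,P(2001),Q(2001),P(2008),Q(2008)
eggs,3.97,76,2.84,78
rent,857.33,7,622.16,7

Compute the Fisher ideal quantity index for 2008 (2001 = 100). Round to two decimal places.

100.13

Laspeyres component (base-period weights):
ΣP(2001)Q(2008) = 3.97×78 + 857.33×7 = 309.66 + 6001.31 = 6310.97
ΣP(2001)Q(2001) = 3.97×76 + 857.33×7 = 301.72 + 6001.31 = 6303.03
L = 6310.97 / 6303.03 × 100 = 100.1260
Paasche component (current-period weights):
ΣP(2008)Q(2008) = 2.84×78 + 622.16×7 = 221.52 + 4355.12 = 4576.64
ΣP(2008)Q(2001) = 2.84×76 + 622.16×7 = 215.84 + 4355.12 = 4570.96
P = 4576.64 / 4570.96 × 100 = 100.1243
Fisher = √(L × P) = √(100.1260 × 100.1243) = 100.1251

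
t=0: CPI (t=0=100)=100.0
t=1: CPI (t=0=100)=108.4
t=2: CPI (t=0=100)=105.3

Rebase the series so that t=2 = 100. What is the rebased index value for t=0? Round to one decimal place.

95.0

Rebased(t=0) = 100.0 / 105.3 × 100 = 94.9668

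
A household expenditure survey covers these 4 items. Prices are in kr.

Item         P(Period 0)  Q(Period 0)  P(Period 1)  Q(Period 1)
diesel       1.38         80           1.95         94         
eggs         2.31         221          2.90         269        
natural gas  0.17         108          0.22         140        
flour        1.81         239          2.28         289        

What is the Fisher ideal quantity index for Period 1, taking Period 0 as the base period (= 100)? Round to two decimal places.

121.08

Laspeyres component (base-period weights):
ΣP(Period 0)Q(Period 1) = 1.38×94 + 2.31×269 + 0.17×140 + 1.81×289 = 129.72 + 621.39 + 23.8 + 523.09 = 1298
ΣP(Period 0)Q(Period 0) = 1.38×80 + 2.31×221 + 0.17×108 + 1.81×239 = 110.4 + 510.51 + 18.36 + 432.59 = 1071.86
L = 1298 / 1071.86 × 100 = 121.0979
Paasche component (current-period weights):
ΣP(Period 1)Q(Period 1) = 1.95×94 + 2.90×269 + 0.22×140 + 2.28×289 = 183.3 + 780.1 + 30.8 + 658.92 = 1653.12
ΣP(Period 1)Q(Period 0) = 1.95×80 + 2.90×221 + 0.22×108 + 2.28×239 = 156 + 640.9 + 23.76 + 544.92 = 1365.58
P = 1653.12 / 1365.58 × 100 = 121.0563
Fisher = √(L × P) = √(121.0979 × 121.0563) = 121.0771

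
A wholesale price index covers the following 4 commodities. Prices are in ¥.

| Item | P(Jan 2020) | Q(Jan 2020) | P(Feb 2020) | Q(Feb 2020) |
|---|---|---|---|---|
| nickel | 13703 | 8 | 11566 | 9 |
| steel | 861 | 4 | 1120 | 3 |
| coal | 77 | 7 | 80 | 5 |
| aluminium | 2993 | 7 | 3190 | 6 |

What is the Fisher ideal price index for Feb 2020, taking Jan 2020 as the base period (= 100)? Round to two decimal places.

88.57

Laspeyres component (base-period weights):
ΣP(Feb 2020)Q(Jan 2020) = 11566×8 + 1120×4 + 80×7 + 3190×7 = 92528 + 4480 + 560 + 22330 = 119898
ΣP(Jan 2020)Q(Jan 2020) = 13703×8 + 861×4 + 77×7 + 2993×7 = 109624 + 3444 + 539 + 20951 = 134558
L = 119898 / 134558 × 100 = 89.1051
Paasche component (current-period weights):
ΣP(Feb 2020)Q(Feb 2020) = 11566×9 + 1120×3 + 80×5 + 3190×6 = 104094 + 3360 + 400 + 19140 = 126994
ΣP(Jan 2020)Q(Feb 2020) = 13703×9 + 861×3 + 77×5 + 2993×6 = 123327 + 2583 + 385 + 17958 = 144253
P = 126994 / 144253 × 100 = 88.0356
Fisher = √(L × P) = √(89.1051 × 88.0356) = 88.5687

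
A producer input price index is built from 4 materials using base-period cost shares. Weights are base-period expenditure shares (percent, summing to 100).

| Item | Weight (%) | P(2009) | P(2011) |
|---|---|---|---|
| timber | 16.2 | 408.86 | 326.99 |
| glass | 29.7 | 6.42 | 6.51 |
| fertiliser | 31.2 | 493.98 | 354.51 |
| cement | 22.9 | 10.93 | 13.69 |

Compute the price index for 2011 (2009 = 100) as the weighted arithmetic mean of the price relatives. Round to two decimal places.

94.15

timber: 16.2 × (326.99/408.86) = 16.2 × 0.799760 = 12.9561
glass: 29.7 × (6.51/6.42) = 29.7 × 1.014019 = 30.1164
fertiliser: 31.2 × (354.51/493.98) = 31.2 × 0.717661 = 22.3910
cement: 22.9 × (13.69/10.93) = 22.9 × 1.252516 = 28.6826
Index = Σ wᵢ·(p₁ᵢ/p₀ᵢ) = 12.9561 + 30.1164 + 22.3910 + 28.6826 = 94.1461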